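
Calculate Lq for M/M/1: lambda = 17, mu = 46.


rho = 17/46; Lq = rho^2/(1-rho) = 0.22

0.22


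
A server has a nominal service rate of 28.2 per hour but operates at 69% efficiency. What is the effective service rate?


Effective rate = mu * efficiency = 28.2 * 0.69 = 19.46 per hour

19.46 per hour


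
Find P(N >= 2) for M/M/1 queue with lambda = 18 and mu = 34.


P(N >= 2) = rho^2 = (18/34)^2 = 0.2803

0.2803


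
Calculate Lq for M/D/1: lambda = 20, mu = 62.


M/D/1: Lq = rho^2 / (2*(1-rho)) where rho = 20/62; Lq = 0.08

0.08


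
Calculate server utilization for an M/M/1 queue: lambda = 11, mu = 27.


rho = lambda/mu = 11/27 = 0.4074

0.4074


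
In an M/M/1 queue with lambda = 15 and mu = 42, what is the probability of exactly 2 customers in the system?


rho = 15/42; P(n) = (1-rho)*rho^n = (1-15/42)*(15/42)^2 = 0.082

0.082


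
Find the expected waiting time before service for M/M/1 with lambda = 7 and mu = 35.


rho = 7/35; Wq = rho/(mu - lambda) = 0.0071 hours

0.0071 hours


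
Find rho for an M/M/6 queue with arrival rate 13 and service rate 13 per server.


rho = lambda/(c*mu) = 13/(6*13) = 0.1667

0.1667


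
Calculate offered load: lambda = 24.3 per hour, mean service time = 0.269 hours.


Offered load a = lambda * E[S] = 24.3 * 0.269 = 6.54 Erlangs

6.54 Erlangs


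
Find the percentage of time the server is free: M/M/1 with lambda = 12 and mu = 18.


Idle fraction = (1 - rho) * 100 = (1 - 12/18) * 100 = 33.3%

33.3%


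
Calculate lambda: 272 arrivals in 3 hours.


lambda = total arrivals / time = 272 / 3 = 90.67 per hour

90.67 per hour


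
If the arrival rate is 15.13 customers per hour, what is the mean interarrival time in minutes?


Mean interarrival time = 60/lambda = 60/15.13 = 3.97 minutes

3.97 minutes


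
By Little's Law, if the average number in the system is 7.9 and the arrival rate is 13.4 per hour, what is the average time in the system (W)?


W = L / lambda = 7.9 / 13.4 = 0.5896 hours

0.5896 hours


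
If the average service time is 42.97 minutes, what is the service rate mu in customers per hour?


mu = 60 / avg_service_time = 60 / 42.97 = 1.4 per hour

1.4 per hour


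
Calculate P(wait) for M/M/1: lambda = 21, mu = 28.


P(wait) = rho = lambda/mu = 21/28 = 0.75

0.75


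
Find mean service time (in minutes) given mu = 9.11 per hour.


Mean service time = 60/mu = 60/9.11 = 6.59 minutes

6.59 minutes


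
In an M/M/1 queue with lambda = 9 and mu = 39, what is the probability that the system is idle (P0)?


P0 = 1 - rho = 1 - 9/39 = 0.7692

0.7692


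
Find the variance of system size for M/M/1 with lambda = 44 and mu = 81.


rho = 44/81; Var(N) = rho/(1-rho)^2 = 2.6

2.6


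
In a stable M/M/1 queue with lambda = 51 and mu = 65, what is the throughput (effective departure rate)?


For a stable queue (lambda < mu), throughput = lambda = 51 per hour

51 per hour


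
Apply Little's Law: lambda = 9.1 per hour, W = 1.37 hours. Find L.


L = lambda * W = 9.1 * 1.37 = 12.47

12.47


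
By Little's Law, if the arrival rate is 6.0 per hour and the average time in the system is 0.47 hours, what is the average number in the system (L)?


L = lambda * W = 6.0 * 0.47 = 2.82

2.82


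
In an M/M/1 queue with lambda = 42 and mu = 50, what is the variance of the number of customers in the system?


rho = 42/50; Var(N) = rho/(1-rho)^2 = 32.81

32.81


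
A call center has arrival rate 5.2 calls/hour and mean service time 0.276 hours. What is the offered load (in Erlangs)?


Offered load a = lambda * E[S] = 5.2 * 0.276 = 1.44 Erlangs

1.44 Erlangs


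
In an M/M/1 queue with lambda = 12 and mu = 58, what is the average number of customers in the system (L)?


rho = 12/58; L = rho/(1-rho) = 0.26

0.26


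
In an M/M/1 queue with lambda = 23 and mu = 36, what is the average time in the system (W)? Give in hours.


W = 1/(mu - lambda) = 1/(36 - 23) = 0.0769 hours

0.0769 hours


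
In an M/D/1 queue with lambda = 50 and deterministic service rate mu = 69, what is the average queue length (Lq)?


M/D/1: Lq = rho^2 / (2*(1-rho)) where rho = 50/69; Lq = 0.95

0.95


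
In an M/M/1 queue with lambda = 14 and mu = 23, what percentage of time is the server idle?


Idle fraction = (1 - rho) * 100 = (1 - 14/23) * 100 = 39.1%

39.1%


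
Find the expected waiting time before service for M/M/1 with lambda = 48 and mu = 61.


rho = 48/61; Wq = rho/(mu - lambda) = 0.0605 hours

0.0605 hours


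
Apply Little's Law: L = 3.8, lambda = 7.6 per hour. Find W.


W = L / lambda = 3.8 / 7.6 = 0.5 hours

0.5 hours


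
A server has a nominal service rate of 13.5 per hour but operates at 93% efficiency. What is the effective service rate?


Effective rate = mu * efficiency = 13.5 * 0.93 = 12.56 per hour

12.56 per hour


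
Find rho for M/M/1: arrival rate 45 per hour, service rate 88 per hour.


rho = lambda/mu = 45/88 = 0.5114

0.5114


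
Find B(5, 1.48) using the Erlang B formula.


B(N,A) = (A^N/N!) / sum(A^k/k!, k=0..N) with N=5, A=1.48 = 0.0135

0.0135


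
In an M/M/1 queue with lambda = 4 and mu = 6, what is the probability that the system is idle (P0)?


P0 = 1 - rho = 1 - 4/6 = 0.3333

0.3333


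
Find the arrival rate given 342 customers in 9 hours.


lambda = total arrivals / time = 342 / 9 = 38.0 per hour

38.0 per hour


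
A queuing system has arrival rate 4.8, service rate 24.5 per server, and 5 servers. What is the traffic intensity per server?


rho = lambda / (c * mu) = 4.8 / (5 * 24.5) = 0.0392

0.0392


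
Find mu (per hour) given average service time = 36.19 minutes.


mu = 60 / avg_service_time = 60 / 36.19 = 1.66 per hour

1.66 per hour


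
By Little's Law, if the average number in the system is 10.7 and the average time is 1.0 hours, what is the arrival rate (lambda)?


lambda = L / W = 10.7 / 1.0 = 10.7 per hour

10.7 per hour


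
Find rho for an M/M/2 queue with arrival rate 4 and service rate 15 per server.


rho = lambda/(c*mu) = 4/(2*15) = 0.1333

0.1333


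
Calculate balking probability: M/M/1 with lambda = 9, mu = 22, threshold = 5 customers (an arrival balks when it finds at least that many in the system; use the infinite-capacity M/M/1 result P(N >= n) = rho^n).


P(N >= 5) = rho^5 = (9/22)^5 = 0.0115

0.0115


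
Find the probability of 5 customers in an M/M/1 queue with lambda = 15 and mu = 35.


rho = 15/35; P(n) = (1-rho)*rho^n = (1-15/35)*(15/35)^5 = 0.0083

0.0083


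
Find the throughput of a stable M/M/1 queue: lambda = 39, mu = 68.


For a stable queue (lambda < mu), throughput = lambda = 39 per hour

39 per hour


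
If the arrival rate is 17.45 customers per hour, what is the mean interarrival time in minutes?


Mean interarrival time = 60/lambda = 60/17.45 = 3.44 minutes

3.44 minutes


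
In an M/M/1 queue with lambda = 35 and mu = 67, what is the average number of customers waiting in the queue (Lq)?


rho = 35/67; Lq = rho^2/(1-rho) = 0.57

0.57


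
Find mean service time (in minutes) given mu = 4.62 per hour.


Mean service time = 60/mu = 60/4.62 = 12.99 minutes

12.99 minutes


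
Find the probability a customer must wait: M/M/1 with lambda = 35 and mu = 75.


P(wait) = rho = lambda/mu = 35/75 = 0.4667

0.4667


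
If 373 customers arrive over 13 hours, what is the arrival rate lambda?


lambda = total arrivals / time = 373 / 13 = 28.69 per hour

28.69 per hour


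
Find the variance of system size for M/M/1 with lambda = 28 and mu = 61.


rho = 28/61; Var(N) = rho/(1-rho)^2 = 1.57

1.57


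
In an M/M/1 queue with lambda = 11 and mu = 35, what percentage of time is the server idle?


Idle fraction = (1 - rho) * 100 = (1 - 11/35) * 100 = 68.6%

68.6%


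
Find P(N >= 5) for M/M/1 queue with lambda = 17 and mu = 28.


P(N >= 5) = rho^5 = (17/28)^5 = 0.0825

0.0825


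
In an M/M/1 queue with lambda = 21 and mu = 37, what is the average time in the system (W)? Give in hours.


W = 1/(mu - lambda) = 1/(37 - 21) = 0.0625 hours

0.0625 hours


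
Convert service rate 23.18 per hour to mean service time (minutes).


Mean service time = 60/mu = 60/23.18 = 2.59 minutes

2.59 minutes


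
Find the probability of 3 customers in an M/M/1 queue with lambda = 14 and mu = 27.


rho = 14/27; P(n) = (1-rho)*rho^n = (1-14/27)*(14/27)^3 = 0.0671

0.0671


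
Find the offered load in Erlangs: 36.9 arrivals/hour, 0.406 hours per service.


Offered load a = lambda * E[S] = 36.9 * 0.406 = 14.98 Erlangs

14.98 Erlangs


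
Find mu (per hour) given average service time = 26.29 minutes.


mu = 60 / avg_service_time = 60 / 26.29 = 2.28 per hour

2.28 per hour


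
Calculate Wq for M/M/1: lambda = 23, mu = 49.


rho = 23/49; Wq = rho/(mu - lambda) = 0.0181 hours

0.0181 hours


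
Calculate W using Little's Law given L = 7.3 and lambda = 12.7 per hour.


W = L / lambda = 7.3 / 12.7 = 0.5748 hours

0.5748 hours


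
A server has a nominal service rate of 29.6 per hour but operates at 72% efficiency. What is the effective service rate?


Effective rate = mu * efficiency = 29.6 * 0.72 = 21.31 per hour

21.31 per hour


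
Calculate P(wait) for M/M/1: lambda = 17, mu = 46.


P(wait) = rho = lambda/mu = 17/46 = 0.3696

0.3696


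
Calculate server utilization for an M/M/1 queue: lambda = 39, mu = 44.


rho = lambda/mu = 39/44 = 0.8864

0.8864


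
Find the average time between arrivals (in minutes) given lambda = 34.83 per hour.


Mean interarrival time = 60/lambda = 60/34.83 = 1.72 minutes

1.72 minutes


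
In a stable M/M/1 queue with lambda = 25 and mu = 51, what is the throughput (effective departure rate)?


For a stable queue (lambda < mu), throughput = lambda = 25 per hour

25 per hour


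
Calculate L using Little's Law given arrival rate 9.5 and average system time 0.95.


L = lambda * W = 9.5 * 0.95 = 9.03

9.03


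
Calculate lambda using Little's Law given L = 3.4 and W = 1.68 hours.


lambda = L / W = 3.4 / 1.68 = 2.02 per hour

2.02 per hour


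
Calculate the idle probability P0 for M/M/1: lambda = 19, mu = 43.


P0 = 1 - rho = 1 - 19/43 = 0.5581

0.5581


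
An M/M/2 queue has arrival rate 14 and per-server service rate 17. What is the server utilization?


rho = lambda/(c*mu) = 14/(2*17) = 0.4118

0.4118


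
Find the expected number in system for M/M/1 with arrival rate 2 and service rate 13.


rho = 2/13; L = rho/(1-rho) = 0.18

0.18


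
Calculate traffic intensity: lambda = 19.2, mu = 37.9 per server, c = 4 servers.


rho = lambda / (c * mu) = 19.2 / (4 * 37.9) = 0.1266

0.1266


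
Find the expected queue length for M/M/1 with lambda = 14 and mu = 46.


rho = 14/46; Lq = rho^2/(1-rho) = 0.13

0.13


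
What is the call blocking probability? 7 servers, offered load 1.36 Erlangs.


B(N,A) = (A^N/N!) / sum(A^k/k!, k=0..N) with N=7, A=1.36 = 0.0004

0.0004


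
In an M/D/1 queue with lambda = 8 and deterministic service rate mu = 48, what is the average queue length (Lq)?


M/D/1: Lq = rho^2 / (2*(1-rho)) where rho = 8/48; Lq = 0.02

0.02


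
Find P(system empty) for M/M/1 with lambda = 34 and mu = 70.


P0 = 1 - rho = 1 - 34/70 = 0.5143

0.5143


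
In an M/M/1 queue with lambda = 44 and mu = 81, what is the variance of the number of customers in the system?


rho = 44/81; Var(N) = rho/(1-rho)^2 = 2.6

2.6


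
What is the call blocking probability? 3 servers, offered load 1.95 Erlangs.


B(N,A) = (A^N/N!) / sum(A^k/k!, k=0..N) with N=3, A=1.95 = 0.203

0.203


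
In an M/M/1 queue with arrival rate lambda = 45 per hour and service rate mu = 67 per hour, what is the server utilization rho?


rho = lambda/mu = 45/67 = 0.6716

0.6716


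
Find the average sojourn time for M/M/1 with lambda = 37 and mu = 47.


W = 1/(mu - lambda) = 1/(47 - 37) = 0.1 hours

0.1 hours


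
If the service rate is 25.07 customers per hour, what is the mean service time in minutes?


Mean service time = 60/mu = 60/25.07 = 2.39 minutes

2.39 minutes


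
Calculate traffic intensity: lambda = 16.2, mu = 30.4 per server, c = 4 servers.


rho = lambda / (c * mu) = 16.2 / (4 * 30.4) = 0.1332

0.1332


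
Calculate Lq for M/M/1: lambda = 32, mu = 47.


rho = 32/47; Lq = rho^2/(1-rho) = 1.45

1.45


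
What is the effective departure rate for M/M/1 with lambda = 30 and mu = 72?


For a stable queue (lambda < mu), throughput = lambda = 30 per hour

30 per hour


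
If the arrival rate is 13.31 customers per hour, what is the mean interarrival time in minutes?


Mean interarrival time = 60/lambda = 60/13.31 = 4.51 minutes

4.51 minutes


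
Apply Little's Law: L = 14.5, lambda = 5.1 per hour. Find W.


W = L / lambda = 14.5 / 5.1 = 2.8431 hours

2.8431 hours


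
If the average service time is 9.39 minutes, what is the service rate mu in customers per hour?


mu = 60 / avg_service_time = 60 / 9.39 = 6.39 per hour

6.39 per hour


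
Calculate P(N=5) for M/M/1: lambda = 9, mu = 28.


rho = 9/28; P(n) = (1-rho)*rho^n = (1-9/28)*(9/28)^5 = 0.0023

0.0023


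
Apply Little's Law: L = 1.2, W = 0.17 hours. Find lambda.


lambda = L / W = 1.2 / 0.17 = 7.06 per hour

7.06 per hour


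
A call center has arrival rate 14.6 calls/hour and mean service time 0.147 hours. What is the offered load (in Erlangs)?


Offered load a = lambda * E[S] = 14.6 * 0.147 = 2.15 Erlangs

2.15 Erlangs


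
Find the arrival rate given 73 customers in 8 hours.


lambda = total arrivals / time = 73 / 8 = 9.13 per hour

9.13 per hour


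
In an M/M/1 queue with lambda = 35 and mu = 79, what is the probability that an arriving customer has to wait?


P(wait) = rho = lambda/mu = 35/79 = 0.443

0.443


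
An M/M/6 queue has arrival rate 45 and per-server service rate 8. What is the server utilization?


rho = lambda/(c*mu) = 45/(6*8) = 0.9375

0.9375


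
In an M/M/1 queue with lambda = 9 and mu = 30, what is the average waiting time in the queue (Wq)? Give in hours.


rho = 9/30; Wq = rho/(mu - lambda) = 0.0143 hours

0.0143 hours


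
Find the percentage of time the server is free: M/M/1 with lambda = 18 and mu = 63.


Idle fraction = (1 - rho) * 100 = (1 - 18/63) * 100 = 71.4%

71.4%


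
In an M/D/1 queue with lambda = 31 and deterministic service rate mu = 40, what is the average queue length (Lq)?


M/D/1: Lq = rho^2 / (2*(1-rho)) where rho = 31/40; Lq = 1.33

1.33


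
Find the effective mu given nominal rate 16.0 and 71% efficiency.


Effective rate = mu * efficiency = 16.0 * 0.71 = 11.36 per hour

11.36 per hour


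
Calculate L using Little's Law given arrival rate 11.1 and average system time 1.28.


L = lambda * W = 11.1 * 1.28 = 14.21

14.21


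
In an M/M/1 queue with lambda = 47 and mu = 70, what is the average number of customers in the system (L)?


rho = 47/70; L = rho/(1-rho) = 2.04

2.04


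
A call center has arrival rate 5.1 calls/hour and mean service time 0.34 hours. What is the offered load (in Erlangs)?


Offered load a = lambda * E[S] = 5.1 * 0.34 = 1.73 Erlangs

1.73 Erlangs


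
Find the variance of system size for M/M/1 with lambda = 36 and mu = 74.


rho = 36/74; Var(N) = rho/(1-rho)^2 = 1.84

1.84


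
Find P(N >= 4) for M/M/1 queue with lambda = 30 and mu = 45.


P(N >= 4) = rho^4 = (30/45)^4 = 0.1975

0.1975


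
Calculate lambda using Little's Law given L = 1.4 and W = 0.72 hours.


lambda = L / W = 1.4 / 0.72 = 1.94 per hour

1.94 per hour


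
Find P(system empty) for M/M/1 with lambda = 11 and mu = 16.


P0 = 1 - rho = 1 - 11/16 = 0.3125

0.3125


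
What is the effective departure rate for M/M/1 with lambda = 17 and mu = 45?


For a stable queue (lambda < mu), throughput = lambda = 17 per hour

17 per hour


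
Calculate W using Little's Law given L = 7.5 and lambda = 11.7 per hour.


W = L / lambda = 7.5 / 11.7 = 0.641 hours

0.641 hours


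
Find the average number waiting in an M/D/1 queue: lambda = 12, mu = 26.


M/D/1: Lq = rho^2 / (2*(1-rho)) where rho = 12/26; Lq = 0.2

0.2


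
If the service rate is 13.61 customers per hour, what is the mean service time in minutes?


Mean service time = 60/mu = 60/13.61 = 4.41 minutes

4.41 minutes


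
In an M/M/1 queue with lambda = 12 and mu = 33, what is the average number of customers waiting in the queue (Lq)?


rho = 12/33; Lq = rho^2/(1-rho) = 0.21

0.21


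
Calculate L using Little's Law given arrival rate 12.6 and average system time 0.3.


L = lambda * W = 12.6 * 0.3 = 3.78

3.78


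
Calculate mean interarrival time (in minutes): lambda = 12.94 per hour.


Mean interarrival time = 60/lambda = 60/12.94 = 4.64 minutes

4.64 minutes


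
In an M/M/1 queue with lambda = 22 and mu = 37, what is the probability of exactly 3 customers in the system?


rho = 22/37; P(n) = (1-rho)*rho^n = (1-22/37)*(22/37)^3 = 0.0852

0.0852


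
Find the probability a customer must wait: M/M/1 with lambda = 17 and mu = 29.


P(wait) = rho = lambda/mu = 17/29 = 0.5862

0.5862


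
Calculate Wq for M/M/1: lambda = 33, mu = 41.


rho = 33/41; Wq = rho/(mu - lambda) = 0.1006 hours

0.1006 hours


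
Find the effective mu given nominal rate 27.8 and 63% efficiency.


Effective rate = mu * efficiency = 27.8 * 0.63 = 17.51 per hour

17.51 per hour


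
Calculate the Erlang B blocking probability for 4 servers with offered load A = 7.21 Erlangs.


B(N,A) = (A^N/N!) / sum(A^k/k!, k=0..N) with N=4, A=7.21 = 0.5381

0.5381


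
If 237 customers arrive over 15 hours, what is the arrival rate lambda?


lambda = total arrivals / time = 237 / 15 = 15.8 per hour

15.8 per hour


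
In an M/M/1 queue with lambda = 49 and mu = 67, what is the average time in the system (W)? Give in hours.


W = 1/(mu - lambda) = 1/(67 - 49) = 0.0556 hours

0.0556 hours


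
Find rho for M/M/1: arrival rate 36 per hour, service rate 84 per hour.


rho = lambda/mu = 36/84 = 0.4286

0.4286


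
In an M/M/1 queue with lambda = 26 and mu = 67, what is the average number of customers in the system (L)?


rho = 26/67; L = rho/(1-rho) = 0.63

0.63


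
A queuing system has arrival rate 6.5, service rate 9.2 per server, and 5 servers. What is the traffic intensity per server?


rho = lambda / (c * mu) = 6.5 / (5 * 9.2) = 0.1413

0.1413


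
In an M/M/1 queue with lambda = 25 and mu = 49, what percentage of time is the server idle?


Idle fraction = (1 - rho) * 100 = (1 - 25/49) * 100 = 49.0%

49.0%


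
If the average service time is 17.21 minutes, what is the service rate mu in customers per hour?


mu = 60 / avg_service_time = 60 / 17.21 = 3.49 per hour

3.49 per hour


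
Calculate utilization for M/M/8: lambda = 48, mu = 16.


rho = lambda/(c*mu) = 48/(8*16) = 0.375

0.375


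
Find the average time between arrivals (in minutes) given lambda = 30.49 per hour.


Mean interarrival time = 60/lambda = 60/30.49 = 1.97 minutes

1.97 minutes


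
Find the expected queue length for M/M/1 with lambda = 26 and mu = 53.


rho = 26/53; Lq = rho^2/(1-rho) = 0.47

0.47


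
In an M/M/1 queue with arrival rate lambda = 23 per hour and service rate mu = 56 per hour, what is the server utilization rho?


rho = lambda/mu = 23/56 = 0.4107

0.4107


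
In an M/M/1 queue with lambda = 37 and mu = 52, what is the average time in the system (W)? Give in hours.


W = 1/(mu - lambda) = 1/(52 - 37) = 0.0667 hours

0.0667 hours


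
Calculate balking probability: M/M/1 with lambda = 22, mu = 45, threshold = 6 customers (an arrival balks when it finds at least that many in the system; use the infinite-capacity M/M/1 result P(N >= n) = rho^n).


P(N >= 6) = rho^6 = (22/45)^6 = 0.0137

0.0137


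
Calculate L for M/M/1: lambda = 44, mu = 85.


rho = 44/85; L = rho/(1-rho) = 1.07

1.07


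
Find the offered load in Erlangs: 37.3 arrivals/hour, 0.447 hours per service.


Offered load a = lambda * E[S] = 37.3 * 0.447 = 16.67 Erlangs

16.67 Erlangs


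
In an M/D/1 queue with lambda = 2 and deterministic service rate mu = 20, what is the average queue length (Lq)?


M/D/1: Lq = rho^2 / (2*(1-rho)) where rho = 2/20; Lq = 0.01

0.01


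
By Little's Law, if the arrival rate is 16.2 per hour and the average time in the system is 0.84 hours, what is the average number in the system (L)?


L = lambda * W = 16.2 * 0.84 = 13.61

13.61


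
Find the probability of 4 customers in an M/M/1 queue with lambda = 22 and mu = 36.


rho = 22/36; P(n) = (1-rho)*rho^n = (1-22/36)*(22/36)^4 = 0.0542

0.0542


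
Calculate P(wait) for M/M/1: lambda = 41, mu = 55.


P(wait) = rho = lambda/mu = 41/55 = 0.7455

0.7455


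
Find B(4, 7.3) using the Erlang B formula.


B(N,A) = (A^N/N!) / sum(A^k/k!, k=0..N) with N=4, A=7.3 = 0.5425

0.5425


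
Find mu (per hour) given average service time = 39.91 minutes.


mu = 60 / avg_service_time = 60 / 39.91 = 1.5 per hour

1.5 per hour


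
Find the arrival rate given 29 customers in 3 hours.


lambda = total arrivals / time = 29 / 3 = 9.67 per hour

9.67 per hour


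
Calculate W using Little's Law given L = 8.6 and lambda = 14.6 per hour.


W = L / lambda = 8.6 / 14.6 = 0.589 hours

0.589 hours


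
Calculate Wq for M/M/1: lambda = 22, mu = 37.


rho = 22/37; Wq = rho/(mu - lambda) = 0.0396 hours

0.0396 hours


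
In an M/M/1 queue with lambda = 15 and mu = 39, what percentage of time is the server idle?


Idle fraction = (1 - rho) * 100 = (1 - 15/39) * 100 = 61.5%

61.5%


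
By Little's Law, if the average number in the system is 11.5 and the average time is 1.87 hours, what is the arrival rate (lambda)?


lambda = L / W = 11.5 / 1.87 = 6.15 per hour

6.15 per hour


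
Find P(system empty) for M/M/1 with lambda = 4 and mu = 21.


P0 = 1 - rho = 1 - 4/21 = 0.8095

0.8095


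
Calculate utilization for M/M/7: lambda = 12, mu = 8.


rho = lambda/(c*mu) = 12/(7*8) = 0.2143

0.2143


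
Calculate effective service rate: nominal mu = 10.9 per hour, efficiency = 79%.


Effective rate = mu * efficiency = 10.9 * 0.79 = 8.61 per hour

8.61 per hour


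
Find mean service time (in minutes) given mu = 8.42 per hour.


Mean service time = 60/mu = 60/8.42 = 7.13 minutes

7.13 minutes


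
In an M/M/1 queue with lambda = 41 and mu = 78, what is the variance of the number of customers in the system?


rho = 41/78; Var(N) = rho/(1-rho)^2 = 2.34

2.34


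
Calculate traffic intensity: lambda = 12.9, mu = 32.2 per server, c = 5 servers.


rho = lambda / (c * mu) = 12.9 / (5 * 32.2) = 0.0801

0.0801


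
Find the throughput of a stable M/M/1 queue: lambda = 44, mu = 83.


For a stable queue (lambda < mu), throughput = lambda = 44 per hour

44 per hour


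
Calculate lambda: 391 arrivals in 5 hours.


lambda = total arrivals / time = 391 / 5 = 78.2 per hour

78.2 per hour


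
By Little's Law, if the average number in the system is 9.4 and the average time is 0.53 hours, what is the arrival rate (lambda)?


lambda = L / W = 9.4 / 0.53 = 17.74 per hour

17.74 per hour


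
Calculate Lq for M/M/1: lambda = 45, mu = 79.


rho = 45/79; Lq = rho^2/(1-rho) = 0.75

0.75


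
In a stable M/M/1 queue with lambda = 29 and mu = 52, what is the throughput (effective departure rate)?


For a stable queue (lambda < mu), throughput = lambda = 29 per hour

29 per hour


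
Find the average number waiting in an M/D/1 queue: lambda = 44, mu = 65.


M/D/1: Lq = rho^2 / (2*(1-rho)) where rho = 44/65; Lq = 0.71

0.71


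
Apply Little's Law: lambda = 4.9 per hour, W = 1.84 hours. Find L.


L = lambda * W = 4.9 * 1.84 = 9.02

9.02


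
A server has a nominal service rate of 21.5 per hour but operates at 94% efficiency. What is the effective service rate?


Effective rate = mu * efficiency = 21.5 * 0.94 = 20.21 per hour

20.21 per hour


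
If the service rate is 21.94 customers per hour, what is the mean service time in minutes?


Mean service time = 60/mu = 60/21.94 = 2.73 minutes

2.73 minutes


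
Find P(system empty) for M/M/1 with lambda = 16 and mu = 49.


P0 = 1 - rho = 1 - 16/49 = 0.6735

0.6735


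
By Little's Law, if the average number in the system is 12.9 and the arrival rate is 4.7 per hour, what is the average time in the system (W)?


W = L / lambda = 12.9 / 4.7 = 2.7447 hours

2.7447 hours


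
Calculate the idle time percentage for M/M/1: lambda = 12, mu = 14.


Idle fraction = (1 - rho) * 100 = (1 - 12/14) * 100 = 14.3%

14.3%


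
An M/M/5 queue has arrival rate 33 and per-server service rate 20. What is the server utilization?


rho = lambda/(c*mu) = 33/(5*20) = 0.33

0.33


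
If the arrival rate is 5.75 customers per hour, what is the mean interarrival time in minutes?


Mean interarrival time = 60/lambda = 60/5.75 = 10.43 minutes

10.43 minutes


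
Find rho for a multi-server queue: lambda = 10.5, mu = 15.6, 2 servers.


rho = lambda / (c * mu) = 10.5 / (2 * 15.6) = 0.3365

0.3365


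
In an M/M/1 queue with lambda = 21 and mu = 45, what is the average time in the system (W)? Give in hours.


W = 1/(mu - lambda) = 1/(45 - 21) = 0.0417 hours

0.0417 hours


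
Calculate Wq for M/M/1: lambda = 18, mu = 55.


rho = 18/55; Wq = rho/(mu - lambda) = 0.0088 hours

0.0088 hours


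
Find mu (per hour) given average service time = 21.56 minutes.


mu = 60 / avg_service_time = 60 / 21.56 = 2.78 per hour

2.78 per hour


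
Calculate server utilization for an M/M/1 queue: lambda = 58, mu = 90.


rho = lambda/mu = 58/90 = 0.6444

0.6444


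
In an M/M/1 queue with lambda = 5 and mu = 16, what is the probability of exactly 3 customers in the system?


rho = 5/16; P(n) = (1-rho)*rho^n = (1-5/16)*(5/16)^3 = 0.021

0.021


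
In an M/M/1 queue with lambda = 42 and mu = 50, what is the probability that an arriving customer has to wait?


P(wait) = rho = lambda/mu = 42/50 = 0.84

0.84


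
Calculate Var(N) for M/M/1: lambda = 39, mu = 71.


rho = 39/71; Var(N) = rho/(1-rho)^2 = 2.7

2.7


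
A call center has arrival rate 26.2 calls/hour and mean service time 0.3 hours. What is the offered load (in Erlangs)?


Offered load a = lambda * E[S] = 26.2 * 0.3 = 7.86 Erlangs

7.86 Erlangs


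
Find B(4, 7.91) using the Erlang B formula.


B(N,A) = (A^N/N!) / sum(A^k/k!, k=0..N) with N=4, A=7.91 = 0.5707

0.5707


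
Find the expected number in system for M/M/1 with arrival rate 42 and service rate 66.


rho = 42/66; L = rho/(1-rho) = 1.75

1.75


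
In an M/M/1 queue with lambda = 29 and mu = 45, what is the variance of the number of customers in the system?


rho = 29/45; Var(N) = rho/(1-rho)^2 = 5.1

5.1


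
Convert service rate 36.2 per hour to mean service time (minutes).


Mean service time = 60/mu = 60/36.2 = 1.66 minutes

1.66 minutes


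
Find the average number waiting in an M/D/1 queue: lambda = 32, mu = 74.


M/D/1: Lq = rho^2 / (2*(1-rho)) where rho = 32/74; Lq = 0.16

0.16


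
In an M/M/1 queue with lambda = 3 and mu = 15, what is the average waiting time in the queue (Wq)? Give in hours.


rho = 3/15; Wq = rho/(mu - lambda) = 0.0167 hours

0.0167 hours


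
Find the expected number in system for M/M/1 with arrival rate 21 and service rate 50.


rho = 21/50; L = rho/(1-rho) = 0.72

0.72


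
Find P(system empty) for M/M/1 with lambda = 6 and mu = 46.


P0 = 1 - rho = 1 - 6/46 = 0.8696

0.8696


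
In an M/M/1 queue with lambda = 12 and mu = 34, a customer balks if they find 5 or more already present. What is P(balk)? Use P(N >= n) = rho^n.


P(N >= 5) = rho^5 = (12/34)^5 = 0.0055

0.0055


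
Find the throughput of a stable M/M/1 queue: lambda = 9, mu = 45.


For a stable queue (lambda < mu), throughput = lambda = 9 per hour

9 per hour


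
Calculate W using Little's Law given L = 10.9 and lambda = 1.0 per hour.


W = L / lambda = 10.9 / 1.0 = 10.9 hours

10.9 hours


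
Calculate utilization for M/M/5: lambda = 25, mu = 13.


rho = lambda/(c*mu) = 25/(5*13) = 0.3846

0.3846


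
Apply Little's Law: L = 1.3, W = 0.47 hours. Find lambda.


lambda = L / W = 1.3 / 0.47 = 2.77 per hour

2.77 per hour


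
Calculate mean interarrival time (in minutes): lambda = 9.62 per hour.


Mean interarrival time = 60/lambda = 60/9.62 = 6.24 minutes

6.24 minutes


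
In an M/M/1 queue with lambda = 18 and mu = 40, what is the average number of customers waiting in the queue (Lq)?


rho = 18/40; Lq = rho^2/(1-rho) = 0.37

0.37


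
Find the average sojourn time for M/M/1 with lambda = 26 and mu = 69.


W = 1/(mu - lambda) = 1/(69 - 26) = 0.0233 hours

0.0233 hours


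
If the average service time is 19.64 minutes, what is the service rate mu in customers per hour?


mu = 60 / avg_service_time = 60 / 19.64 = 3.05 per hour

3.05 per hour


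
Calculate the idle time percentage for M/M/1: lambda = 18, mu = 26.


Idle fraction = (1 - rho) * 100 = (1 - 18/26) * 100 = 30.8%

30.8%


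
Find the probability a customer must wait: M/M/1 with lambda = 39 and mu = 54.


P(wait) = rho = lambda/mu = 39/54 = 0.7222

0.7222


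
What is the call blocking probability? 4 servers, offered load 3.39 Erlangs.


B(N,A) = (A^N/N!) / sum(A^k/k!, k=0..N) with N=4, A=3.39 = 0.2486

0.2486


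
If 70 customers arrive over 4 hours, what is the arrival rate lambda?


lambda = total arrivals / time = 70 / 4 = 17.5 per hour

17.5 per hour


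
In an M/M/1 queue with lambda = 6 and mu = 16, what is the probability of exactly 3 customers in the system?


rho = 6/16; P(n) = (1-rho)*rho^n = (1-6/16)*(6/16)^3 = 0.033

0.033


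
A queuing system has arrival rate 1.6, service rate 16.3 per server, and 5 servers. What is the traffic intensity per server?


rho = lambda / (c * mu) = 1.6 / (5 * 16.3) = 0.0196

0.0196


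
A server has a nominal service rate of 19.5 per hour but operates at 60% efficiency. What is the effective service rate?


Effective rate = mu * efficiency = 19.5 * 0.6 = 11.7 per hour

11.7 per hour


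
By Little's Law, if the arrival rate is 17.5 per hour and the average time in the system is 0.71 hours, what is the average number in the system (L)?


L = lambda * W = 17.5 * 0.71 = 12.43

12.43


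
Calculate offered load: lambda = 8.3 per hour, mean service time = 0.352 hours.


Offered load a = lambda * E[S] = 8.3 * 0.352 = 2.92 Erlangs

2.92 Erlangs


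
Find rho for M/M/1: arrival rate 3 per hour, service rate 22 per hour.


rho = lambda/mu = 3/22 = 0.1364

0.1364


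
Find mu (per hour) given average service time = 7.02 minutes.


mu = 60 / avg_service_time = 60 / 7.02 = 8.55 per hour

8.55 per hour


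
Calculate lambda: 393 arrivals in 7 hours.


lambda = total arrivals / time = 393 / 7 = 56.14 per hour

56.14 per hour


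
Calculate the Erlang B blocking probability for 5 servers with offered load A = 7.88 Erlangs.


B(N,A) = (A^N/N!) / sum(A^k/k!, k=0..N) with N=5, A=7.88 = 0.473

0.473


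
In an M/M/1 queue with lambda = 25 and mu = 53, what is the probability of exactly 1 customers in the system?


rho = 25/53; P(n) = (1-rho)*rho^n = (1-25/53)*(25/53)^1 = 0.2492

0.2492


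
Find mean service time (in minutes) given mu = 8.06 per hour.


Mean service time = 60/mu = 60/8.06 = 7.44 minutes

7.44 minutes


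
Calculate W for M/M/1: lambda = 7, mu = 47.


W = 1/(mu - lambda) = 1/(47 - 7) = 0.025 hours

0.025 hours


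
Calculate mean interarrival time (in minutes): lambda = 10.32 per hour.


Mean interarrival time = 60/lambda = 60/10.32 = 5.81 minutes

5.81 minutes


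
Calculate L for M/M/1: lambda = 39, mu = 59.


rho = 39/59; L = rho/(1-rho) = 1.95

1.95


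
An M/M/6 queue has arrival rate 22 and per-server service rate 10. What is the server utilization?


rho = lambda/(c*mu) = 22/(6*10) = 0.3667

0.3667


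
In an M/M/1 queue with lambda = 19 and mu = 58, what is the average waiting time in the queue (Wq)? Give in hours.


rho = 19/58; Wq = rho/(mu - lambda) = 0.0084 hours

0.0084 hours


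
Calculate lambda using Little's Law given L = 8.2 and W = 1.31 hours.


lambda = L / W = 8.2 / 1.31 = 6.26 per hour

6.26 per hour


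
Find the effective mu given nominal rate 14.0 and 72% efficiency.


Effective rate = mu * efficiency = 14.0 * 0.72 = 10.08 per hour

10.08 per hour


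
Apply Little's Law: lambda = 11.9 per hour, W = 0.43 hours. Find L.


L = lambda * W = 11.9 * 0.43 = 5.12

5.12


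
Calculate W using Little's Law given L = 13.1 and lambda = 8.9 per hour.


W = L / lambda = 13.1 / 8.9 = 1.4719 hours

1.4719 hours


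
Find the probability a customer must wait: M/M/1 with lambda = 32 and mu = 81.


P(wait) = rho = lambda/mu = 32/81 = 0.3951

0.3951


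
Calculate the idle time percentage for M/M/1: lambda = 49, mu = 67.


Idle fraction = (1 - rho) * 100 = (1 - 49/67) * 100 = 26.9%

26.9%


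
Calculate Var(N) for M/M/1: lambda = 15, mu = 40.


rho = 15/40; Var(N) = rho/(1-rho)^2 = 0.96

0.96


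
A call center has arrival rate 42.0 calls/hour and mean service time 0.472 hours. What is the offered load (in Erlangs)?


Offered load a = lambda * E[S] = 42.0 * 0.472 = 19.82 Erlangs

19.82 Erlangs


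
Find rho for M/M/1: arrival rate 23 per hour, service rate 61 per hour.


rho = lambda/mu = 23/61 = 0.377

0.377


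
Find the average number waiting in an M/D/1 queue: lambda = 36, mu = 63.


M/D/1: Lq = rho^2 / (2*(1-rho)) where rho = 36/63; Lq = 0.38

0.38


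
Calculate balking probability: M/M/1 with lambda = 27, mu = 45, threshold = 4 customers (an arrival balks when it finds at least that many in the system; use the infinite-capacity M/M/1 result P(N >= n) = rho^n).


P(N >= 4) = rho^4 = (27/45)^4 = 0.1296

0.1296


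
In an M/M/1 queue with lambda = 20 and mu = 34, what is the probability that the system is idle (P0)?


P0 = 1 - rho = 1 - 20/34 = 0.4118

0.4118


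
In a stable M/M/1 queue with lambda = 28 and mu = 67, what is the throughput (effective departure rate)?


For a stable queue (lambda < mu), throughput = lambda = 28 per hour

28 per hour


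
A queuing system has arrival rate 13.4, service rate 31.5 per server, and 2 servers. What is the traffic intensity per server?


rho = lambda / (c * mu) = 13.4 / (2 * 31.5) = 0.2127

0.2127


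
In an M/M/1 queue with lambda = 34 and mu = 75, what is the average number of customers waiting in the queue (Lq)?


rho = 34/75; Lq = rho^2/(1-rho) = 0.38

0.38


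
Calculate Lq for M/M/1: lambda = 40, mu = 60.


rho = 40/60; Lq = rho^2/(1-rho) = 1.33

1.33


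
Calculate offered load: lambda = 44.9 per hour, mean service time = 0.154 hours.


Offered load a = lambda * E[S] = 44.9 * 0.154 = 6.91 Erlangs

6.91 Erlangs


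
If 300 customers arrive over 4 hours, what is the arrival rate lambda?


lambda = total arrivals / time = 300 / 4 = 75.0 per hour

75.0 per hour


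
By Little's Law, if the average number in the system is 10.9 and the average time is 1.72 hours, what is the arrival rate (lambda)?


lambda = L / W = 10.9 / 1.72 = 6.34 per hour

6.34 per hour


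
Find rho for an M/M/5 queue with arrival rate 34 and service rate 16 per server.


rho = lambda/(c*mu) = 34/(5*16) = 0.425

0.425


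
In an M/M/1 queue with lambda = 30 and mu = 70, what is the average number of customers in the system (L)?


rho = 30/70; L = rho/(1-rho) = 0.75

0.75


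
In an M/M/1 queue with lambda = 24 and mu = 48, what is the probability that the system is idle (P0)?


P0 = 1 - rho = 1 - 24/48 = 0.5

0.5


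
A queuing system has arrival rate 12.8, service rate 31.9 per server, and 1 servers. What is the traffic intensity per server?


rho = lambda / (c * mu) = 12.8 / (1 * 31.9) = 0.4013

0.4013


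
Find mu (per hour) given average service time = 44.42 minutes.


mu = 60 / avg_service_time = 60 / 44.42 = 1.35 per hour

1.35 per hour


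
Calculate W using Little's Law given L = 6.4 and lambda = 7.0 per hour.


W = L / lambda = 6.4 / 7.0 = 0.9143 hours

0.9143 hours


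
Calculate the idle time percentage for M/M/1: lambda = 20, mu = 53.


Idle fraction = (1 - rho) * 100 = (1 - 20/53) * 100 = 62.3%

62.3%


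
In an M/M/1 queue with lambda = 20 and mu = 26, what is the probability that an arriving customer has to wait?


P(wait) = rho = lambda/mu = 20/26 = 0.7692

0.7692


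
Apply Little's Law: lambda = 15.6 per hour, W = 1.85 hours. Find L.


L = lambda * W = 15.6 * 1.85 = 28.86

28.86


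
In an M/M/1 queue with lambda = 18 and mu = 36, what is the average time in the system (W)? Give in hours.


W = 1/(mu - lambda) = 1/(36 - 18) = 0.0556 hours

0.0556 hours


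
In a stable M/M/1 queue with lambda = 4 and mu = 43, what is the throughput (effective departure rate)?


For a stable queue (lambda < mu), throughput = lambda = 4 per hour

4 per hour


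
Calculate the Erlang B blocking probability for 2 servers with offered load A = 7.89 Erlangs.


B(N,A) = (A^N/N!) / sum(A^k/k!, k=0..N) with N=2, A=7.89 = 0.7778

0.7778


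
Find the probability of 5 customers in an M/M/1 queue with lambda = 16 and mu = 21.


rho = 16/21; P(n) = (1-rho)*rho^n = (1-16/21)*(16/21)^5 = 0.0611

0.0611


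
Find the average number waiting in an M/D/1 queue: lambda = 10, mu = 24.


M/D/1: Lq = rho^2 / (2*(1-rho)) where rho = 10/24; Lq = 0.15

0.15


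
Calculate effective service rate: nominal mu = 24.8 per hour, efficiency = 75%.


Effective rate = mu * efficiency = 24.8 * 0.75 = 18.6 per hour

18.6 per hour


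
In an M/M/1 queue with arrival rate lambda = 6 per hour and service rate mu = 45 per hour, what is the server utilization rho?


rho = lambda/mu = 6/45 = 0.1333

0.1333


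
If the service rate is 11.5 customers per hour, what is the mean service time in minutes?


Mean service time = 60/mu = 60/11.5 = 5.22 minutes

5.22 minutes


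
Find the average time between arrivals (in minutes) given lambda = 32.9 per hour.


Mean interarrival time = 60/lambda = 60/32.9 = 1.82 minutes

1.82 minutes


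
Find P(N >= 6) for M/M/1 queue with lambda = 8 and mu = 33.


P(N >= 6) = rho^6 = (8/33)^6 = 0.0002

0.0002


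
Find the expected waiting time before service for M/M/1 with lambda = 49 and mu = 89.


rho = 49/89; Wq = rho/(mu - lambda) = 0.0138 hours

0.0138 hours


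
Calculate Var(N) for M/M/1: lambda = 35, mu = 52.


rho = 35/52; Var(N) = rho/(1-rho)^2 = 6.3

6.3


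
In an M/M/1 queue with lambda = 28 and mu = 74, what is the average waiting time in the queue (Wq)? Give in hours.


rho = 28/74; Wq = rho/(mu - lambda) = 0.0082 hours

0.0082 hours


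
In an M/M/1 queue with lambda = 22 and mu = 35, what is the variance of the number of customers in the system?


rho = 22/35; Var(N) = rho/(1-rho)^2 = 4.56

4.56


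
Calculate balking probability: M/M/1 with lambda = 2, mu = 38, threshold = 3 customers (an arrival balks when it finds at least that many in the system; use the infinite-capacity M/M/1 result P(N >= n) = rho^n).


P(N >= 3) = rho^3 = (2/38)^3 = 0.0001

0.0001
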